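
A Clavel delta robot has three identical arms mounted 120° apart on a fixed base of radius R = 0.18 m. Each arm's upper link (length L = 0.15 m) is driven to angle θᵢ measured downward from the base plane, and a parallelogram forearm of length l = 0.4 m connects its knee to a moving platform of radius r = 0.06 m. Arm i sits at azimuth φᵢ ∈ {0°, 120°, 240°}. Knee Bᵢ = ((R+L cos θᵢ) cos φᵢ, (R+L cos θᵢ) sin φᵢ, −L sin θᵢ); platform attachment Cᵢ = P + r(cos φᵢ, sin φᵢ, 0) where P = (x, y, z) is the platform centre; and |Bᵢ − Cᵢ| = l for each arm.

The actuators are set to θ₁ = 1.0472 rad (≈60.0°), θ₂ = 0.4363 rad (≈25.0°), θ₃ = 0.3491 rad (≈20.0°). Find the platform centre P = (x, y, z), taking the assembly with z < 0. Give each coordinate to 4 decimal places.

(-0.1103, -0.0112, -0.3881)

arm 1 at φ=0.0°: (R−r)+L cos θ1 = 0.1950;  centre 1 = (0.1950, 0.0000, -0.1299)
φ2=120.0°: virtual centre (-0.1280, 0.2217, -0.0634), radius l
arm 3 at φ=240.0°: (R−r)+L cos θ3 = 0.2610;  centre 3 = (-0.1305, -0.2260, -0.0513)
|centre ₂|²−|centre ₁|² = 0.0146;  |centre ₃|²−|centre ₁|² = 0.0158
plane₁₂: -0.6459x+0.4433y+0.1330z = 0.0146
Cramer: x(z) = -0.0235+0.2236z;  y(z) = -0.0012+0.0257z
into |P−centre ₁|² = l²: 1.0507z² + 0.1620z + -0.0954 = 0;  Δ = 0.4272;  z = -0.3881 or 0.2339 → z<0 root = -0.3881
x = -0.1103, y = -0.0112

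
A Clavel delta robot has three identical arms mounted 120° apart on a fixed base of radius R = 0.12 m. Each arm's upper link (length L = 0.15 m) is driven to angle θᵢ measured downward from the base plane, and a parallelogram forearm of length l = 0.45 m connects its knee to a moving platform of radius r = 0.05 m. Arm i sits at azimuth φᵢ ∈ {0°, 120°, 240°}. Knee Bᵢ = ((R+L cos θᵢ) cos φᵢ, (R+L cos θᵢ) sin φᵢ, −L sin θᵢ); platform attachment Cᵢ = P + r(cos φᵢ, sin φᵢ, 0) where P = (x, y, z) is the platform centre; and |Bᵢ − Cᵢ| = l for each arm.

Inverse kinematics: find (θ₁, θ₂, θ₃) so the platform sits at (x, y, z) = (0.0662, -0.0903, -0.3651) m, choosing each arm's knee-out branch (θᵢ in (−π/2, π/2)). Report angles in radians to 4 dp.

θ₁ = -0.3491, θ₂ = 0.3488, θ₃ = -0.2620

rotate P by −φ1: (0.0662, -0.0903, -0.3651)
  e−x'=0.0038;  (l²−L²−(e−x')²−y'²−z²)/2L = 0.1284
  √(A²+B²)=0.3651;  θ1 = -1.5604+1.2113 ≈ -0.3491
φ2=120.0° → target in arm frame (-0.1113, -0.0122)
  A=0.1813, B=-0.3651, C=(l²−L²−A²−y'²−z²)/(2L)=0.0456
  √(A²+B²)=0.4076;  θ2 = -1.1099+1.4587 ≈ 0.3488
arm 3 (φ=240.0°): x'=0.0451, y'=0.1025
  A=0.0249, B=-0.3651, C=(l²−L²−A²−y'²−z²)/(2L)=0.1186
  θ3 = atan2(B,A) + arccos(C/0.3659) = -0.2620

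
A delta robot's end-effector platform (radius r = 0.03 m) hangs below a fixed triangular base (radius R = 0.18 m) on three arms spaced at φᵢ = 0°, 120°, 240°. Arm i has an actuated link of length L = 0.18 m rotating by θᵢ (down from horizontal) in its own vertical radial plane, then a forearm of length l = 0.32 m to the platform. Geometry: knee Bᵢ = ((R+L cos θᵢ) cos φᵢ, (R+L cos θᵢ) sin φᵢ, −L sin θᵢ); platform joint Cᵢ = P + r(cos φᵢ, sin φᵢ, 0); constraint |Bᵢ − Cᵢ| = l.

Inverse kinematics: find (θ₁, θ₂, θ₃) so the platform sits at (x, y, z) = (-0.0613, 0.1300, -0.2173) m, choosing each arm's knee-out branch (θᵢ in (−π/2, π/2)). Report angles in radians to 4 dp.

rotate P by −φ1: (-0.0613, 0.1300, -0.2173)
  A cos θ + B sin θ = C:  0.2113·cos θ + -0.2173·sin θ = -0.1077
  γ=atan2(-0.2173,0.2113)=-0.7994;  ψ=arccos(-0.3553)=1.9340;  θ1=γ+ψ≈1.1346
rotate P by −φ2: (0.1432, -0.0119, -0.2173)
  e−x'=0.0068;  (l²−L²−(e−x')²−y'²−z²)/2L = 0.0628
  γ=atan2(-0.2173,0.0068)=-1.5397;  ψ=arccos(0.2887)=1.2780;  θ2=γ+ψ≈-0.2617
rotate P by −φ3: (-0.0819, -0.1181, -0.2173)
  A cos θ + B sin θ = C:  0.2319·cos θ + -0.2173·sin θ = -0.1249
  √(A²+B²)=0.3178;  θ3 = -0.7528+1.9746 ≈ 1.2218

θ₁ = 1.1346, θ₂ = -0.2617, θ₃ = 1.2218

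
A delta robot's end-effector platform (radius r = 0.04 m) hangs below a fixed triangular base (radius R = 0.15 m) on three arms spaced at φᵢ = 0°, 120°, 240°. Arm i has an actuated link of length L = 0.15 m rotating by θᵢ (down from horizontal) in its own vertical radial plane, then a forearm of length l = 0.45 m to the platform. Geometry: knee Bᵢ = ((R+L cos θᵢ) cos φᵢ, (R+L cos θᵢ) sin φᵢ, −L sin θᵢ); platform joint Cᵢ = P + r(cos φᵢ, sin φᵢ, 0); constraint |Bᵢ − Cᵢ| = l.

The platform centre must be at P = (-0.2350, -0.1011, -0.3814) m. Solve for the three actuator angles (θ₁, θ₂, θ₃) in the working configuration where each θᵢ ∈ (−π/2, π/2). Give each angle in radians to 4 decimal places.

rotate P by −φ1: (-0.2350, -0.1011, -0.3814)
  A=0.3450, B=-0.3814, C=(l²−L²−A²−y'²−z²)/(2L)=-0.3157
  √(A²+B²)=0.5143;  θ1 = -0.8355+2.2318 ≈ 1.3963
arm 2 (φ=120.0°): x'=0.0299, y'=0.2541
  e−x'=0.0801;  (l²−L²−(e−x')²−y'²−z²)/2L = -0.1214
  θ2 = atan2(B,A) + arccos(C/0.3897) = 0.5237
arm 3 (φ=240.0°): x'=0.2051, y'=-0.1530
  A=-0.0951, B=-0.3814, C=(l²−L²−A²−y'²−z²)/(2L)=0.0070
  θ3 = atan2(B,A) + arccos(C/0.3931) = -0.2621

θ₁ = 1.3963, θ₂ = 0.5237, θ₃ = -0.2621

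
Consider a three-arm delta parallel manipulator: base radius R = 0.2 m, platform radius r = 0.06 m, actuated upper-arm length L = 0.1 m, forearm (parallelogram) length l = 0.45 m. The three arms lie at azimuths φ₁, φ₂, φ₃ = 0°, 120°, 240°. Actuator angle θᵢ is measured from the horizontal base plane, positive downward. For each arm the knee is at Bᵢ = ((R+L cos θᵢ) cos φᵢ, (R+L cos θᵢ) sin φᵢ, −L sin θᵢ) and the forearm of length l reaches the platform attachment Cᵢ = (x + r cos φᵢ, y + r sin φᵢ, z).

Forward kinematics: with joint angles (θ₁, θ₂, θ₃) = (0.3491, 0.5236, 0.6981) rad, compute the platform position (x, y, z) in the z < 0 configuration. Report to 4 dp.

(0.0343, 0.0203, -0.4370)

arm 1 at φ=0.0°: (R−r)+L cos θ1 = 0.2340;  centre 1 = (0.2340, 0.0000, -0.0342)
arm 2 at φ=120.0°: (R−r)+L cos θ2 = 0.2266;  centre 2 = (-0.1133, 0.1962, -0.0500)
φ3=240.0°: virtual centre (-0.1083, -0.1876, -0.0643), radius l
subtract pairs → two planes through P
[-0.6945 0.3925 -0.0316]·P = -0.0021;  [-0.6845 -0.3752 -0.0601]·P = -0.0049
det = 0.5292;  x = 0.0051+-0.0670z,  y = 0.0037+-0.0381z
into |P−centre ₁|² = l²: 1.0059z² + 0.0988z + -0.1489 = 0;  Δ = 0.6090;  z = -0.4370 or 0.3388 → z<0 root = -0.4370
x = 0.0343, y = 0.0203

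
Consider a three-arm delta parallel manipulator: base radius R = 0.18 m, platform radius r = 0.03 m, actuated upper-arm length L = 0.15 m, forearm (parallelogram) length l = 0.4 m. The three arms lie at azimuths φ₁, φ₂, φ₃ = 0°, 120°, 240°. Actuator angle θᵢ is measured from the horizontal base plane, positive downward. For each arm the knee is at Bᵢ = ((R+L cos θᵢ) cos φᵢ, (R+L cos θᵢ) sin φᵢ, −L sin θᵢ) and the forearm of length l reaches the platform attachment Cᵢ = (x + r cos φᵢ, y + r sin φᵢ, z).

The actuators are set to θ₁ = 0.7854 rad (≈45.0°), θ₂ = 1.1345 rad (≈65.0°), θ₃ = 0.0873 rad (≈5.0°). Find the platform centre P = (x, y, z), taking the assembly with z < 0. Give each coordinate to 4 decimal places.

(-0.0178, -0.1290, -0.3675)

φ1=0.0°: virtual centre (0.2561, 0.0000, -0.1061), radius l
S2 = (0.2134·cos120.0°, 0.2134·sin120.0°, -0.1359) = (-0.1067, 0.1848, -0.1359)
φ3=240.0°: virtual centre (-0.1497, -0.2593, -0.0131), radius l
subtract pairs → two planes through P
plane₁₂: -0.7255x+0.3696y+-0.0598z = -0.0128
det = 0.6762;  x = 0.0027+0.0558z,  y = -0.0293+0.2713z
sphere 1 gives Az²+Bz+C=0 with A=1.0767, B=0.1679, C=-0.0837;  B²−4AC=0.3887;  roots -0.3675, 0.2115;  negative root z = -0.3675
x = -0.0178, y = -0.1290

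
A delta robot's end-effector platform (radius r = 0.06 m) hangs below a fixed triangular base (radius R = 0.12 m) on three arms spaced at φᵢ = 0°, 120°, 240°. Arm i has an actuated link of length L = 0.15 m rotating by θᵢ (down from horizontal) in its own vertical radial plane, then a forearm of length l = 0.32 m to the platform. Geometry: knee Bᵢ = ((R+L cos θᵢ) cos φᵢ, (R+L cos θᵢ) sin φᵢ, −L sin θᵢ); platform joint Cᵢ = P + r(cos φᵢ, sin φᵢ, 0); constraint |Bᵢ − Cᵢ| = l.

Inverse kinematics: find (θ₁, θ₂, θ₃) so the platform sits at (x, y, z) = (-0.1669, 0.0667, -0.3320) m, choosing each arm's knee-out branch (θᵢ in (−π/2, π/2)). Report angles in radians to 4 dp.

arm 1 (φ=0.0°): x'=-0.1669, y'=0.0667
  A cos θ + B sin θ = C:  0.2269·cos θ + -0.3320·sin θ = -0.2875
  γ=atan2(-0.3320,0.2269)=-0.9713;  ψ=arccos(-0.7150)=2.3674;  θ1=γ+ψ≈1.3961
φ2=120.0° → target in arm frame (0.1412, 0.1112)
  A cos θ + B sin θ = C:  -0.0812·cos θ + -0.3320·sin θ = -0.1643
  √(A²+B²)=0.3418;  θ2 = -1.8107+2.0722 ≈ 0.2615
arm 3 (φ=240.0°): x'=0.0257, y'=-0.1779
  A cos θ + B sin θ = C:  0.0343·cos θ + -0.3320·sin θ = -0.2105
  √(A²+B²)=0.3338;  θ3 = -1.4678+2.2532 ≈ 0.7854

θ₁ = 1.3961, θ₂ = 0.2615, θ₃ = 0.7854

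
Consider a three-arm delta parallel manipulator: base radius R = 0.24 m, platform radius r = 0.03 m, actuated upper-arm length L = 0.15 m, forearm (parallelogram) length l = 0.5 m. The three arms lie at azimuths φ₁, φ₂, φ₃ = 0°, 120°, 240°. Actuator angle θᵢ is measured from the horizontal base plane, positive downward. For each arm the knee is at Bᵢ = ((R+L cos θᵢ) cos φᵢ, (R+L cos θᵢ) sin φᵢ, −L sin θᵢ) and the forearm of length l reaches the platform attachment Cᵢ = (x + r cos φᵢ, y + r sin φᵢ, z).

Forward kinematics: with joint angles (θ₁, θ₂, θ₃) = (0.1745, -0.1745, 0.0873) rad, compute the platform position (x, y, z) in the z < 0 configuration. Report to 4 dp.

(-0.0216, 0.0216, -0.3511)

φ1=0.0°: virtual centre (0.3577, 0.0000, -0.0260), radius l
φ2=120.0°: virtual centre (-0.1789, 0.3098, 0.0260), radius l
S3 = (0.3594·cos240.0°, 0.3594·sin240.0°, -0.0131) = (-0.1797, -0.3113, -0.0131)
subtract pairs → two planes through P
plane₁₂: -1.0732x+0.6196y+0.1042z = 0.0000
det = 1.3341;  x = -0.0003+0.0607z,  y = -0.0006+-0.0631z
quadratic in z: (1.0077)z²+(0.0087)z+(-0.1211)=0, √Δ=0.6988 → z ∈ {-0.3511, 0.3424}; z = -0.3511 (taking z<0)
x = -0.0216, y = 0.0216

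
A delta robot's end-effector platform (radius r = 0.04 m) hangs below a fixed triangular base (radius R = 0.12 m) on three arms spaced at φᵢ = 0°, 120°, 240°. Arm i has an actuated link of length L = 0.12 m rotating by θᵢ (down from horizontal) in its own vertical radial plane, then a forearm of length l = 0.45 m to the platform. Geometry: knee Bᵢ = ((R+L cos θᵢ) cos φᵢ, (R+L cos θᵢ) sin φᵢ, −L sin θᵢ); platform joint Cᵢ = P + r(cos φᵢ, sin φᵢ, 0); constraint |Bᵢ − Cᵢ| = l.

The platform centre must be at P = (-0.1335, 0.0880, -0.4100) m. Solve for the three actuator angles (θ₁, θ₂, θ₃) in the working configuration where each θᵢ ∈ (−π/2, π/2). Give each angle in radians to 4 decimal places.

θ₁ = 0.7852, θ₂ = -0.2622, θ₃ = 0.3491

arm 1 (φ=0.0°): x'=-0.1335, y'=0.0880
  A cos θ + B sin θ = C:  0.2135·cos θ + -0.4100·sin θ = -0.1389
  θ1 = atan2(B,A) + arccos(C/0.4623) = 0.7852
rotate P by −φ2: (0.1430, 0.0716, -0.4100)
  e−x'=-0.0630;  (l²−L²−(e−x')²−y'²−z²)/2L = 0.0454
  θ2 = atan2(B,A) + arccos(C/0.4148) = -0.2622
φ3=240.0° → target in arm frame (-0.0095, -0.1596)
  e−x'=0.0895;  (l²−L²−(e−x')²−y'²−z²)/2L = -0.0562
  γ=atan2(-0.4100,0.0895)=-1.3560;  ψ=arccos(-0.1338)=1.7050;  θ3=γ+ψ≈0.3491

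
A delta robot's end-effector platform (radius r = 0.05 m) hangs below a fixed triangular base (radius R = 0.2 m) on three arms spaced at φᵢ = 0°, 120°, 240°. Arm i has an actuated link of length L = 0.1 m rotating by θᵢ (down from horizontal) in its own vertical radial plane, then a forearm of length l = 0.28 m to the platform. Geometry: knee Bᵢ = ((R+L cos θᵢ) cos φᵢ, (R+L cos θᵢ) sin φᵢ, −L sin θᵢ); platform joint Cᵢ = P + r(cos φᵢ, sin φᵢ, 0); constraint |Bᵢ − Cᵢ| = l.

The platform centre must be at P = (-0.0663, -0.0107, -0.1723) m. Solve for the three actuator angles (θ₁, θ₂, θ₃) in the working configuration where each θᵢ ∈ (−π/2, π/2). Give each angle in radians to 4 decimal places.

θ₁ = 1.0467, θ₂ = 0.1742, θ₃ = -0.0869

φ1=0.0° → target in arm frame (-0.0663, -0.0107)
  e−x'=0.2163;  (l²−L²−(e−x')²−y'²−z²)/2L = -0.0409
  γ=atan2(-0.1723,0.2163)=-0.6727;  ψ=arccos(-0.1480)=1.7194;  θ1=γ+ψ≈1.0467
arm 2 (φ=120.0°): x'=0.0239, y'=0.0628
  e−x'=0.1261;  (l²−L²−(e−x')²−y'²−z²)/2L = 0.0943
  θ2 = atan2(B,A) + arccos(C/0.2135) = 0.1742
arm 3 (φ=240.0°): x'=0.0424, y'=-0.0521
  e−x'=0.1076;  (l²−L²−(e−x')²−y'²−z²)/2L = 0.1221
  θ3 = atan2(B,A) + arccos(C/0.2031) = -0.0869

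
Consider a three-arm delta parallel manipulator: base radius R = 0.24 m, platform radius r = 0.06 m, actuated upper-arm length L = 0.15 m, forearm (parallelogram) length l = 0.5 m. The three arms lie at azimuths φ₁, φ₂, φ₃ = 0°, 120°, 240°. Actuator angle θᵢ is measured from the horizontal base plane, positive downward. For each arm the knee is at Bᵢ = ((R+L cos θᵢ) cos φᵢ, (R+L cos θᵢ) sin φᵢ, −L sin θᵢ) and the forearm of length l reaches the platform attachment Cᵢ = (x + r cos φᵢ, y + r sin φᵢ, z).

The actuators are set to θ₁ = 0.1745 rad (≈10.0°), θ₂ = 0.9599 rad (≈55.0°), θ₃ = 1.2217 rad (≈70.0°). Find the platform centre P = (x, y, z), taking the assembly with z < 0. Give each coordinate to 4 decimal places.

(0.1478, 0.0411, -0.4907)

S1 = (0.3277·cos0.0°, 0.3277·sin0.0°, -0.0260) = (0.3277, 0.0000, -0.0260)
φ2=120.0°: virtual centre (-0.1330, 0.2304, -0.1229), radius l
φ3=240.0°: virtual centre (-0.1157, -0.2003, -0.1410), radius l
|S₂|²−|S₁|² = -0.0222;  |S₃|²−|S₁|² = -0.0347
linear system: -0.9215x+0.4608y = -0.0222−-0.1937z; -0.8868x+-0.4006y = -0.0347−-0.2298z
Cramer: x(z) = 0.0320-0.2359z;  y(z) = 0.0158-0.0515z
quadratic in z: (1.0583)z²+(0.1900)z+(-0.1616)=0, √Δ=0.8487 → z ∈ {-0.4907, 0.3112}; z = -0.4907 (taking z<0)
x = 0.1478, y = 0.0411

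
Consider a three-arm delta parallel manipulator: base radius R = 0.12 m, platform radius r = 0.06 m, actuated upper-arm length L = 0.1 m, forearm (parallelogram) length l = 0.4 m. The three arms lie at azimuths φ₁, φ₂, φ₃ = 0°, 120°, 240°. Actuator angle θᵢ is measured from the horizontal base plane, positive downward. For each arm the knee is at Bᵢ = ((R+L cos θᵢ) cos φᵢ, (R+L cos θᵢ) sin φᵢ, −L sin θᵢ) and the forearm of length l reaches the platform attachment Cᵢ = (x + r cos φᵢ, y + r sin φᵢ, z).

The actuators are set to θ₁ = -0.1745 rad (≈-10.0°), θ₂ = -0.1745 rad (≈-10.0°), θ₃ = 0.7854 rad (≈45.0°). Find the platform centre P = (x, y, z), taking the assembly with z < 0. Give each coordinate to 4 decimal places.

(0.0775, 0.1343, -0.3506)

centre 1 = (0.1585·cos0.0°, 0.1585·sin0.0°, 0.0174) = (0.1585, 0.0000, 0.0174)
arm 2 at φ=120.0°: e+L cos θ2 = 0.1585;  centre 2 = (-0.0792, 0.1372, 0.0174)
arm 3 at φ=240.0°: e+L cos θ3 = 0.1307;  centre 3 = (-0.0654, -0.1132, -0.0707)
eliminate P² terms by subtracting sphere 1 from 2 and 3
plane₁₂: -0.4754x+0.2745y+0.0000z = 0.0000
Cramer: x(z) = 0.0040-0.2097z;  y(z) = 0.0069-0.3633z
into |P−centre ₁|² = l²: 1.1760z² + 0.0251z + -0.1358 = 0;  Δ = 0.6393;  z = -0.3506 or 0.3293 → z<0 root = -0.3506
x = 0.0775, y = 0.1343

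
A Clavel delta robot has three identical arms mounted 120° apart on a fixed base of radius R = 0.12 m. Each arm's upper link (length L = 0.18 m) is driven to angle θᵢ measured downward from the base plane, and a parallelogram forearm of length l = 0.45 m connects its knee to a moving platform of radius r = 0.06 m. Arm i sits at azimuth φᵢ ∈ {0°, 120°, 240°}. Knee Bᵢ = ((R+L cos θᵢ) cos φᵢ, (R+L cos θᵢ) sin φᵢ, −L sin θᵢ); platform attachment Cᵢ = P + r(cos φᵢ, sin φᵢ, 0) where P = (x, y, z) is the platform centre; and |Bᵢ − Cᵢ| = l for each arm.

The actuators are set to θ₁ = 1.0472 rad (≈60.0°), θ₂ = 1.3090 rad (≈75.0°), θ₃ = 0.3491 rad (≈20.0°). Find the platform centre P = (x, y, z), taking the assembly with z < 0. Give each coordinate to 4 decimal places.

(-0.0388, -0.2121, -0.5049)

arm 1 at φ=0.0°: e+L cos θ1 = 0.1500;  O1 = (0.1500, 0.0000, -0.1559)
φ2=120.0°: virtual centre (-0.0533, 0.0923, -0.1739), radius l
φ3=240.0°: virtual centre (-0.1146, -0.1984, -0.0616), radius l
eliminate P² terms by subtracting sphere 1 from 2 and 3
[-0.4066 0.1846 -0.0360]·P = -0.0052;  [-0.5291 -0.3969 0.1886]·P = 0.0095
det = 0.2591;  x = 0.0012+0.0793z,  y = -0.0255+0.3695z
quadratic in z: (1.1428)z²+(0.2693)z+(-0.1554)=0, √Δ=0.8848 → z ∈ {-0.5049, 0.2693}; z = -0.5049 (taking z<0)
x = -0.0388, y = -0.2121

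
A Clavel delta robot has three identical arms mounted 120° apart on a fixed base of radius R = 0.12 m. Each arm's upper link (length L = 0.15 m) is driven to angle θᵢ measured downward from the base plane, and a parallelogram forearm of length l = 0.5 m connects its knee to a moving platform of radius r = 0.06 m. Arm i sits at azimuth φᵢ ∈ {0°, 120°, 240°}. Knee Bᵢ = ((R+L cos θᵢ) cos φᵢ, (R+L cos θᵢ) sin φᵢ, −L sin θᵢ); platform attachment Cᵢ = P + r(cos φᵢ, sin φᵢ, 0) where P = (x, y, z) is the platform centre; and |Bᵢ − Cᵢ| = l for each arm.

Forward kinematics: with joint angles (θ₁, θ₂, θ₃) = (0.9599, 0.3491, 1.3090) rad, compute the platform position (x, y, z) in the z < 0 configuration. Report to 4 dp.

O1 = (0.1460·cos0.0°, 0.1460·sin0.0°, -0.1229) = (0.1460, 0.0000, -0.1229)
φ2=120.0°: virtual centre (-0.1005, 0.1740, -0.0513), radius l
O3 = (0.0988·cos240.0°, 0.0988·sin240.0°, -0.1449) = (-0.0494, -0.0856, -0.1449)
subtract pairs → two planes through P
linear system: -0.4930x+0.3481y = 0.0066−0.1431z; -0.3909x+-0.1712y = -0.0057−-0.0440z
Cramer: x(z) = 0.0038+0.0416z;  y(z) = 0.0244-0.3523z
sphere 1 gives Az²+Bz+C=0 with A=1.1258, B=0.2167, C=-0.2141;  B²−4AC=1.0111;  roots -0.5428, 0.3503;  negative root z = -0.5428
x = -0.0188, y = 0.2156

(-0.0188, 0.2156, -0.5428)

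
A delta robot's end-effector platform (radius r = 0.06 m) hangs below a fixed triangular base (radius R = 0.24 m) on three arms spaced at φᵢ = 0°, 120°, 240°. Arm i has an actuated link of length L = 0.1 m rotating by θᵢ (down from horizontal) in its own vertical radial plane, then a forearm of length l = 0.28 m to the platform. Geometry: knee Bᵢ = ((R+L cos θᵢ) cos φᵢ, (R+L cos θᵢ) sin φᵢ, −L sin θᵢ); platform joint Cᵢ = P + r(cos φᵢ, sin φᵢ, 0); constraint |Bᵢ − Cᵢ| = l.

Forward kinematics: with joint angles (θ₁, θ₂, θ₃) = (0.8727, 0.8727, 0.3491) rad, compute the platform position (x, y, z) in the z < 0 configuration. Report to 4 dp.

φ1=0.0°: virtual centre (0.2443, 0.0000, -0.0766), radius l
arm 2 at φ=120.0°: (R−r)+L cos θ2 = 0.2443;  S2 = (-0.1221, 0.2115, -0.0766)
S3 = (0.2740·cos240.0°, 0.2740·sin240.0°, -0.0342) = (-0.1370, -0.2373, -0.0342)
eliminate P² terms by subtracting sphere 1 from 2 and 3
linear system: -0.7328x+0.4231y = 0.0000−0.0000z; -0.7625x+-0.4745y = 0.0107−0.0848z
det = 0.6704;  x = -0.0067+0.0535z,  y = -0.0117+0.0927z
quadratic in z: (1.0115)z²+(0.1242)z+(-0.0094)=0, √Δ=0.2310 → z ∈ {-0.1756, 0.0528}; z = -0.1756 (taking z<0)
x = -0.0161, y = -0.0280

(-0.0161, -0.0280, -0.1756)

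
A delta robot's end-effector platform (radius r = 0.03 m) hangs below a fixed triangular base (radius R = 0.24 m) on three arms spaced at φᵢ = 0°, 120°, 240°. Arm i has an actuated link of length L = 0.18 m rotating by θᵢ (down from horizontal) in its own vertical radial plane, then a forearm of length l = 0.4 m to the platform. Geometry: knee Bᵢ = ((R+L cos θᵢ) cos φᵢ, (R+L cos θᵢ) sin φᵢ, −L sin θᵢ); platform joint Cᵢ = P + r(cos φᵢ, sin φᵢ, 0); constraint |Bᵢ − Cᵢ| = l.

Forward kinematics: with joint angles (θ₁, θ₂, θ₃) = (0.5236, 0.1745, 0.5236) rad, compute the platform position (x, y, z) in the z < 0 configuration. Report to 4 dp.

(-0.0148, 0.0256, -0.2102)

arm 1 at φ=0.0°: e+L cos θ1 = 0.3659;  O1 = (0.3659, 0.0000, -0.0900)
O2 = (0.3873·cos120.0°, 0.3873·sin120.0°, -0.0313) = (-0.1936, 0.3354, -0.0313)
arm 3 at φ=240.0°: e+L cos θ3 = 0.3659;  O3 = (-0.1829, -0.3169, -0.0900)
eliminate P² terms by subtracting sphere 1 from 2 and 3
plane₁₂: -1.1190x+0.6708y+0.1175z = 0.0090
det = 1.4454;  x = -0.0039+0.0515z,  y = 0.0068+-0.0892z
into |P−O₁|² = l²: 1.0106z² + 0.1407z + -0.0151 = 0;  Δ = 0.0808;  z = -0.2102 or 0.0710 → z<0 root = -0.2102
x = -0.0148, y = 0.0256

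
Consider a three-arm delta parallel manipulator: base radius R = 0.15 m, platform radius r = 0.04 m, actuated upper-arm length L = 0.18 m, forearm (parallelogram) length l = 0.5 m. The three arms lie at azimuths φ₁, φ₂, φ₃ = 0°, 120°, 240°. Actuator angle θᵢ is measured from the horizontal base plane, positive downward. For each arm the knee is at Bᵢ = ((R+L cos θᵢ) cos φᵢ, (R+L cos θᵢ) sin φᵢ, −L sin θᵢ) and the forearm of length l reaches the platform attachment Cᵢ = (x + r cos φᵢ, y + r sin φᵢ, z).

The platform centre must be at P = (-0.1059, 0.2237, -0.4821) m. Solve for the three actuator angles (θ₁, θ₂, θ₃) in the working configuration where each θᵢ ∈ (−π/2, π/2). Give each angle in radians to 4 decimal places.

θ₁ = 1.0474, θ₂ = -0.0872, θ₃ = 1.1345

rotate P by −φ1: (-0.1059, 0.2237, -0.4821)
  A cos θ + B sin θ = C:  0.2159·cos θ + -0.4821·sin θ = -0.3097
  γ=atan2(-0.4821,0.2159)=-1.1497;  ψ=arccos(-0.5862)=2.1972;  θ1=γ+ψ≈1.0474
rotate P by −φ2: (0.2467, -0.0201, -0.4821)
  A cos θ + B sin θ = C:  -0.1367·cos θ + -0.4821·sin θ = -0.0942
  γ=atan2(-0.4821,-0.1367)=-1.8471;  ψ=arccos(-0.1880)=1.7599;  θ2=γ+ψ≈-0.0872
φ3=240.0° → target in arm frame (-0.1408, -0.2036)
  A=0.2508, B=-0.4821, C=(l²−L²−A²−y'²−z²)/(2L)=-0.3310
  √(A²+B²)=0.5434;  θ3 = -1.0911+2.2256 ≈ 1.1345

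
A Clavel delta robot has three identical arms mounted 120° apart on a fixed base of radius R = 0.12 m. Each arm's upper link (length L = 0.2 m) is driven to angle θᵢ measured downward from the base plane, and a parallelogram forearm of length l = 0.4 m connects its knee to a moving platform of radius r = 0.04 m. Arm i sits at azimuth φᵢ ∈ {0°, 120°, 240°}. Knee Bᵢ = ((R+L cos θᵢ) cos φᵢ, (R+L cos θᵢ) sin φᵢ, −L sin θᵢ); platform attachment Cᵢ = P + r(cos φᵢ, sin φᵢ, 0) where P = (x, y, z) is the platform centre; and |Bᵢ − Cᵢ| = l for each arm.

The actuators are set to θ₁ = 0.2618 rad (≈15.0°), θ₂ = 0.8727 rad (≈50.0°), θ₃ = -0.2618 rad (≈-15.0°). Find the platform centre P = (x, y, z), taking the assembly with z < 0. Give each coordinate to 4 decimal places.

(0.0176, -0.1664, -0.3106)

arm 1 at φ=0.0°: e+L cos θ1 = 0.2732;  O1 = (0.2732, 0.0000, -0.0518)
arm 2 at φ=120.0°: e+L cos θ2 = 0.2086;  O2 = (-0.1043, 0.1806, -0.1532)
φ3=240.0°: virtual centre (-0.1366, -0.2366, 0.0518), radius l
subtract pairs → two planes through P
plane₁₂: -0.7549x+0.3612y+-0.2029z = -0.0103
Cramer: x(z) = 0.0075-0.0325z;  y(z) = -0.0130+0.4938z
quadratic in z: (1.2449)z²+(0.1080)z+(-0.0866)=0, √Δ=0.6654 → z ∈ {-0.3106, 0.2239}; z = -0.3106 (taking z<0)
x = 0.0176, y = -0.1664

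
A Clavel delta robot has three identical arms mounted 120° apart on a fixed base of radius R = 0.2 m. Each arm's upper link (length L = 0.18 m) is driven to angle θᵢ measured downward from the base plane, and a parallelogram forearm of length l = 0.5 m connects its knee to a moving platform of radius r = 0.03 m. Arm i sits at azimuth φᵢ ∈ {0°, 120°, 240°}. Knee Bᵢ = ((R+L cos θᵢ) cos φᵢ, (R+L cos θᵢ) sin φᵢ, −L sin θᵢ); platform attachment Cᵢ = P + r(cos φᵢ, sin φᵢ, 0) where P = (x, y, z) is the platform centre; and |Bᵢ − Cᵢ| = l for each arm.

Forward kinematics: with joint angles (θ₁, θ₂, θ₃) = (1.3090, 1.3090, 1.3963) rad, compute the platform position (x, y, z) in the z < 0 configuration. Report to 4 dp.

φ1=0.0°: virtual centre (0.2166, 0.0000, -0.1739), radius l
arm 2 at φ=120.0°: ρ2 = 0.2166;  S2 = (-0.1083, 0.1876, -0.1739)
arm 3 at φ=240.0°: ρ3 = 0.2013;  S3 = (-0.1006, -0.1743, -0.1773)
|S₂|²−|S₁|² = 0.0000;  |S₃|²−|S₁|² = -0.0052
[-0.6498 0.3751 0.0000]·P = 0.0000;  [-0.6344 -0.3486 -0.0068]·P = -0.0052
Cramer: x(z) = 0.0042-0.0055z;  y(z) = 0.0073-0.0095z
sphere 1 gives Az²+Bz+C=0 with A=1.0001, B=0.3499, C=-0.1746;  B²−4AC=0.8210;  roots -0.6279, 0.2780;  negative root z = -0.6279
x = 0.0077, y = 0.0133

(0.0077, 0.0133, -0.6279)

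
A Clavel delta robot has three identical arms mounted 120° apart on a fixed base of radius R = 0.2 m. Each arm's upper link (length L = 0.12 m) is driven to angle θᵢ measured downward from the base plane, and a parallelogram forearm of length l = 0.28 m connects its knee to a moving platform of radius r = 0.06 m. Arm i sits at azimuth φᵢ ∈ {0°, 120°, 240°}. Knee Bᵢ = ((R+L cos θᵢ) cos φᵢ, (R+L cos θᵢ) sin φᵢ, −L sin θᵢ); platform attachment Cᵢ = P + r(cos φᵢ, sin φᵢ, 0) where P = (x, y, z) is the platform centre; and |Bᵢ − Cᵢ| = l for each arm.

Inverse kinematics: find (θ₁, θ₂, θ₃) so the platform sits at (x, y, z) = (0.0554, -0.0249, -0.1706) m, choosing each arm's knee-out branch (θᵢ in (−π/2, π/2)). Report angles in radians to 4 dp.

θ₁ = -0.1749, θ₂ = 0.8730, θ₃ = 0.5239

rotate P by −φ1: (0.0554, -0.0249, -0.1706)
  e−x'=0.0846;  (l²−L²−(e−x')²−y'²−z²)/2L = 0.1130
  γ=atan2(-0.1706,0.0846)=-1.1104;  ψ=arccos(0.5934)=0.9355;  θ1=γ+ψ≈-0.1749
arm 2 (φ=120.0°): x'=-0.0493, y'=-0.0355
  A cos θ + B sin θ = C:  0.1893·cos θ + -0.1706·sin θ = -0.0091
  θ2 = atan2(B,A) + arccos(C/0.2548) = 0.8730
rotate P by −φ3: (-0.0061, 0.0604, -0.1706)
  A cos θ + B sin θ = C:  0.1461·cos θ + -0.1706·sin θ = 0.0412
  γ=atan2(-0.1706,0.1461)=-0.8625;  ψ=arccos(0.1834)=1.3863;  θ3=γ+ψ≈0.5239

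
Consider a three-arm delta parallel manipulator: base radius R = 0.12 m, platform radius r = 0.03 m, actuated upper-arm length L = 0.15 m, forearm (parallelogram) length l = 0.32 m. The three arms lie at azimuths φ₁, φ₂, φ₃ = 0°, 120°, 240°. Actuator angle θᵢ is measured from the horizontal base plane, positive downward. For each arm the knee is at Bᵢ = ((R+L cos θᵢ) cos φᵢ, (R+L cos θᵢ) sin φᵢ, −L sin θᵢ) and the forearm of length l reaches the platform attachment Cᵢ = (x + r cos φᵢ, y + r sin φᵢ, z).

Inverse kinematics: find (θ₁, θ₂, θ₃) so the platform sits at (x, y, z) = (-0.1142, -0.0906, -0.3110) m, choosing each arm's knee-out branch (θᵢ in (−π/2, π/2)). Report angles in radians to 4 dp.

θ₁ = 1.2218, θ₂ = 0.8729, θ₃ = 0.0875

arm 1 (φ=0.0°): x'=-0.1142, y'=-0.0906
  A cos θ + B sin θ = C:  0.2042·cos θ + -0.3110·sin θ = -0.2224
  √(A²+B²)=0.3720;  θ1 = -0.9898+2.2116 ≈ 1.2218
rotate P by −φ2: (-0.0214, 0.1442, -0.3110)
  A cos θ + B sin θ = C:  0.1114·cos θ + -0.3110·sin θ = -0.1667
  γ=atan2(-0.3110,0.1114)=-1.2269;  ψ=arccos(-0.5047)=2.0998;  θ2=γ+ψ≈0.8729
rotate P by −φ3: (0.1356, -0.0536, -0.3110)
  A cos θ + B sin θ = C:  -0.0456·cos θ + -0.3110·sin θ = -0.0726
  γ=atan2(-0.3110,-0.0456)=-1.7163;  ψ=arccos(-0.2309)=1.8038;  θ3=γ+ψ≈0.0875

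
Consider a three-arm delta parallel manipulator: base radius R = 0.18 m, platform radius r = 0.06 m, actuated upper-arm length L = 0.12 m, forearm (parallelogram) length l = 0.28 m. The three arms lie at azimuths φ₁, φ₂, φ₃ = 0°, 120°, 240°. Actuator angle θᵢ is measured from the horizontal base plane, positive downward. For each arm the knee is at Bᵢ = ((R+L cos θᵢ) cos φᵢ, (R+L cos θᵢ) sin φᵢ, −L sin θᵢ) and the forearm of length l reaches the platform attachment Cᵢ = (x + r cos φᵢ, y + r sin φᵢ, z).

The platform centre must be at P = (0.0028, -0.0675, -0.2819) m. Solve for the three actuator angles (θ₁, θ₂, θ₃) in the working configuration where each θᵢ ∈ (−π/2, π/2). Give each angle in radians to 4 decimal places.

arm 1 (φ=0.0°): x'=0.0028, y'=-0.0675
  A cos θ + B sin θ = C:  0.1172·cos θ + -0.2819·sin θ = -0.1407
  γ=atan2(-0.2819,0.1172)=-1.1768;  ψ=arccos(-0.4608)=2.0496;  θ1=γ+ψ≈0.8729
rotate P by −φ2: (-0.0599, 0.0313, -0.2819)
  e−x'=0.1799;  (l²−L²−(e−x')²−y'²−z²)/2L = -0.2033
  γ=atan2(-0.2819,0.1799)=-1.0029;  ψ=arccos(-0.6080)=2.2244;  θ2=γ+ψ≈1.2215
φ3=240.0° → target in arm frame (0.0571, 0.0362)
  e−x'=0.0629;  (l²−L²−(e−x')²−y'²−z²)/2L = -0.0864
  √(A²+B²)=0.2888;  θ3 = -1.3511+1.8746 ≈ 0.5235

θ₁ = 0.8729, θ₂ = 1.2215, θ₃ = 0.5235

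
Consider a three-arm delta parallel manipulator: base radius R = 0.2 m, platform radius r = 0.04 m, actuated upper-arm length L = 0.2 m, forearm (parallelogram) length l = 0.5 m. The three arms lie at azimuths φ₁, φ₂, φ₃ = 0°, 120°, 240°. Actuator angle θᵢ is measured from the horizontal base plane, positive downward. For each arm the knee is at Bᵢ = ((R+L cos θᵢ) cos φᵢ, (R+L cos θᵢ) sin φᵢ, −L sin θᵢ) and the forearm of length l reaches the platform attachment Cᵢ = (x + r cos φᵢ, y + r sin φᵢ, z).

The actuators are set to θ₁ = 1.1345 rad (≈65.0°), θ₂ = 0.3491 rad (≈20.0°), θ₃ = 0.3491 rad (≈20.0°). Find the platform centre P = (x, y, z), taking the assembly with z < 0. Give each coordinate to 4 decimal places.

(-0.1656, 0.0000, -0.4673)

φ1=0.0°: virtual centre (0.2445, 0.0000, -0.1813), radius l
arm 2 at φ=120.0°: (R−r)+L cos θ2 = 0.3479;  S2 = (-0.1740, 0.3013, -0.0684)
arm 3 at φ=240.0°: (R−r)+L cos θ3 = 0.3479;  S3 = (-0.1740, -0.3013, -0.0684)
eliminate P² terms by subtracting sphere 1 from 2 and 3
plane₁₂: -0.8370x+0.6026y+0.2257z = 0.0331
Cramer: x(z) = -0.0395+0.2697z;  y(z) = 0.0000-0.0000z
quadratic in z: (1.0727)z²+(0.2093)z+(-0.1365)=0, √Δ=0.7933 → z ∈ {-0.4673, 0.2722}; z = -0.4673 (taking z<0)
x = -0.1656, y = 0.0000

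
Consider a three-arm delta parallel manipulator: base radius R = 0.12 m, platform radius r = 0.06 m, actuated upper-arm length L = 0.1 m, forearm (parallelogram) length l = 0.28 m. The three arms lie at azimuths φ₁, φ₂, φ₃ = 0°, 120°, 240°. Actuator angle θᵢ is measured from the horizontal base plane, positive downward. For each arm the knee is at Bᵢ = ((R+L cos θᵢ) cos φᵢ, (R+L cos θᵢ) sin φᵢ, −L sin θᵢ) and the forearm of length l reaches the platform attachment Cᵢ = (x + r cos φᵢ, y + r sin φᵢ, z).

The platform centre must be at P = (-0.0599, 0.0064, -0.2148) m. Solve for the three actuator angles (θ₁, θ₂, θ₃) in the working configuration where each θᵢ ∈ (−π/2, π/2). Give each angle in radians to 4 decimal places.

θ₁ = 0.3490, θ₂ = -0.3489, θ₃ = -0.2609

rotate P by −φ1: (-0.0599, 0.0064, -0.2148)
  A cos θ + B sin θ = C:  0.1199·cos θ + -0.2148·sin θ = 0.0392
  γ=atan2(-0.2148,0.1199)=-1.0617;  ψ=arccos(0.1594)=1.4107;  θ1=γ+ψ≈0.3490
rotate P by −φ2: (0.0355, 0.0487, -0.2148)
  e−x'=0.0245;  (l²−L²−(e−x')²−y'²−z²)/2L = 0.0965
  γ=atan2(-0.2148,0.0245)=-1.4572;  ψ=arccos(0.4462)=1.1083;  θ2=γ+ψ≈-0.3489
φ3=240.0° → target in arm frame (0.0244, -0.0551)
  A=0.0356, B=-0.2148, C=(l²−L²−A²−y'²−z²)/(2L)=0.0898
  γ=atan2(-0.2148,0.0356)=-1.4066;  ψ=arccos(0.4125)=1.1456;  θ3=γ+ψ≈-0.2609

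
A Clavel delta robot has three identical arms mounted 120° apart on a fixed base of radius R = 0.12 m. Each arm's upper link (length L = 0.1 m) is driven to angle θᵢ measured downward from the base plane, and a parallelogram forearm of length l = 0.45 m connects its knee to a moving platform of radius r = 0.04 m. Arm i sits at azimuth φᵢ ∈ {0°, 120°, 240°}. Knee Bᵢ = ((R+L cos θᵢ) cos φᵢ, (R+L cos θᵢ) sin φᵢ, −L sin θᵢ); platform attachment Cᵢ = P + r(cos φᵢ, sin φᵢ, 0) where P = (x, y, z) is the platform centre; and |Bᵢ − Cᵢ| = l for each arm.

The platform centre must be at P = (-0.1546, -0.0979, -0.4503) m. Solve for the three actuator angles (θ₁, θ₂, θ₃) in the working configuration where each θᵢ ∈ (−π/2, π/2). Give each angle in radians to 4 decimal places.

θ₁ = 1.3096, θ₂ = 0.7860, θ₃ = 0.0875

φ1=0.0° → target in arm frame (-0.1546, -0.0979)
  e−x'=0.2346;  (l²−L²−(e−x')²−y'²−z²)/2L = -0.3745
  θ1 = atan2(B,A) + arccos(C/0.5077) = 1.3096
φ2=120.0° → target in arm frame (-0.0075, 0.1828)
  A cos θ + B sin θ = C:  0.0875·cos θ + -0.4503·sin θ = -0.2568
  γ=atan2(-0.4503,0.0875)=-1.3789;  ψ=arccos(-0.5597)=2.1649;  θ2=γ+ψ≈0.7860
rotate P by −φ3: (0.1621, -0.0849, -0.4503)
  e−x'=-0.0821;  (l²−L²−(e−x')²−y'²−z²)/2L = -0.1211
  θ3 = atan2(B,A) + arccos(C/0.4577) = 0.0875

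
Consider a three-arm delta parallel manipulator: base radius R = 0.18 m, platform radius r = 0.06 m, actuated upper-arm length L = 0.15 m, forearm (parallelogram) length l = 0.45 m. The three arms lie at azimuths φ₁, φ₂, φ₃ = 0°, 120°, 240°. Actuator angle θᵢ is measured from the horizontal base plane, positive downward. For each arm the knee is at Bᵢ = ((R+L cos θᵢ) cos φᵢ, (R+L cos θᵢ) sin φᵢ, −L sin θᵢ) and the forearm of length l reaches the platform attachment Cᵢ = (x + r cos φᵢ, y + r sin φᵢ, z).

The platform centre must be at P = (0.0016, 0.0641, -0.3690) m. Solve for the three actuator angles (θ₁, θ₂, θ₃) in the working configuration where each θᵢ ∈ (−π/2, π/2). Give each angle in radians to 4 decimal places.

θ₁ = 0.0875, θ₂ = -0.1740, θ₃ = 0.3493

φ1=0.0° → target in arm frame (0.0016, 0.0641)
  A cos θ + B sin θ = C:  0.1184·cos θ + -0.3690·sin θ = 0.0857
  γ=atan2(-0.3690,0.1184)=-1.2603;  ψ=arccos(0.2212)=1.3478;  θ1=γ+ψ≈0.0875
rotate P by −φ2: (0.0547, -0.0334, -0.3690)
  e−x'=0.0653;  (l²−L²−(e−x')²−y'²−z²)/2L = 0.1282
  γ=atan2(-0.3690,0.0653)=-1.3957;  ψ=arccos(0.3421)=1.2216;  θ2=γ+ψ≈-0.1740
rotate P by −φ3: (-0.0563, -0.0307, -0.3690)
  e−x'=0.1763;  (l²−L²−(e−x')²−y'²−z²)/2L = 0.0394
  θ3 = atan2(B,A) + arccos(C/0.4090) = 0.3493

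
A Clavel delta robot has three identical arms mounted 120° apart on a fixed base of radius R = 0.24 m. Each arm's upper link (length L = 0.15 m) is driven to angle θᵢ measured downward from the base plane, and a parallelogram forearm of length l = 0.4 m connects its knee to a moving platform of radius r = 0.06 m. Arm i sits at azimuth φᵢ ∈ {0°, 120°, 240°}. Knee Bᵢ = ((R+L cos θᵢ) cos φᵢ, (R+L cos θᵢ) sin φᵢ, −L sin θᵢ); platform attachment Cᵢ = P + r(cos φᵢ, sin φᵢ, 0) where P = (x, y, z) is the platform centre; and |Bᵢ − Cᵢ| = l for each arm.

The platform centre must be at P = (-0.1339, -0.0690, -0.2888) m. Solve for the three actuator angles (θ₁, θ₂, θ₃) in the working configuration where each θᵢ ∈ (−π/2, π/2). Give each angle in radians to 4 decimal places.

θ₁ = 1.2217, θ₂ = 0.5234, θ₃ = -0.3486

φ1=0.0° → target in arm frame (-0.1339, -0.0690)
  e−x'=0.3139;  (l²−L²−(e−x')²−y'²−z²)/2L = -0.1640
  √(A²+B²)=0.4265;  θ1 = -0.7438+1.9654 ≈ 1.2217
arm 2 (φ=120.0°): x'=0.0072, y'=0.1505
  A cos θ + B sin θ = C:  0.1728·cos θ + -0.2888·sin θ = 0.0053
  γ=atan2(-0.2888,0.1728)=-1.0316;  ψ=arccos(0.0158)=1.5550;  θ2=γ+ψ≈0.5234
φ3=240.0° → target in arm frame (0.1267, -0.0815)
  A cos θ + B sin θ = C:  0.0533·cos θ + -0.2888·sin θ = 0.1487
  √(A²+B²)=0.2937;  θ3 = -1.3883+1.0398 ≈ -0.3486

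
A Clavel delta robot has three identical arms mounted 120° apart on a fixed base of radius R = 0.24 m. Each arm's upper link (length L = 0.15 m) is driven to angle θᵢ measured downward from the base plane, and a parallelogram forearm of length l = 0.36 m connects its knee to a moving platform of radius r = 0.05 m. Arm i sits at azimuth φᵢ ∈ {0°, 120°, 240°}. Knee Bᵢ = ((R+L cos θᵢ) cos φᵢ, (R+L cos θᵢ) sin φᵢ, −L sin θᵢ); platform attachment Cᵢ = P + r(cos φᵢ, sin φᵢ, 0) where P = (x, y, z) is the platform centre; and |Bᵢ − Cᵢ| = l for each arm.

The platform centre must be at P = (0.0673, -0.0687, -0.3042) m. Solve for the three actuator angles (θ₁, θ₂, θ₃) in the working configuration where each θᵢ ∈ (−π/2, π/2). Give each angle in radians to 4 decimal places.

arm 1 (φ=0.0°): x'=0.0673, y'=-0.0687
  e−x'=0.1227;  (l²−L²−(e−x')²−y'²−z²)/2L = -0.0174
  γ=atan2(-0.3042,0.1227)=-1.1874;  ψ=arccos(-0.0530)=1.6238;  θ1=γ+ψ≈0.4364
rotate P by −φ2: (-0.0931, -0.0239, -0.3042)
  A=0.2831, B=-0.3042, C=(l²−L²−A²−y'²−z²)/(2L)=-0.2206
  θ2 = atan2(B,A) + arccos(C/0.4156) = 1.3092
φ3=240.0° → target in arm frame (0.0258, 0.0926)
  A cos θ + B sin θ = C:  0.1642·cos θ + -0.3042·sin θ = -0.0699
  θ3 = atan2(B,A) + arccos(C/0.3457) = 0.6984

θ₁ = 0.4364, θ₂ = 1.3092, θ₃ = 0.6984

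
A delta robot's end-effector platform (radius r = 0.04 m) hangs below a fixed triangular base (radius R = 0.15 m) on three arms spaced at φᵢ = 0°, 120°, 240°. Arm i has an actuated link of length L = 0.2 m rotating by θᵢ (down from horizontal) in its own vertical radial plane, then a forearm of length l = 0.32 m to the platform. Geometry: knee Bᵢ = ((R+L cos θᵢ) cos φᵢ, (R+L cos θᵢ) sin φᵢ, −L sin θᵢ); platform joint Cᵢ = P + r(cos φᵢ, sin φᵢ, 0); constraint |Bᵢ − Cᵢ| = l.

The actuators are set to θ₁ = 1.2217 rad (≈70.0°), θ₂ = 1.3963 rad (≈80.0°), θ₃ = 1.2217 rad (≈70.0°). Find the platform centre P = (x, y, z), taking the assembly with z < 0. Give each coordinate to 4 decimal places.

(0.0168, -0.0292, -0.4626)

φ1=0.0°: virtual centre (0.1784, 0.0000, -0.1879), radius l
O2 = (0.1447·cos120.0°, 0.1447·sin120.0°, -0.1970) = (-0.0724, 0.1253, -0.1970)
arm 3 at φ=240.0°: (R−r)+L cos θ3 = 0.1784;  O3 = (-0.0892, -0.1545, -0.1879)
subtract pairs → two planes through P
[-0.5015 0.2507 -0.0181]·P = -0.0074;  [-0.5352 -0.3090 0.0000]·P = 0.0000
det = 0.2891;  x = 0.0079+-0.0193z,  y = -0.0137+0.0334z
sphere 1 gives Az²+Bz+C=0 with A=1.0015, B=0.3815, C=-0.0378;  B²−4AC=0.2971;  roots -0.4626, 0.0816;  negative root z = -0.4626
x = 0.0168, y = -0.0292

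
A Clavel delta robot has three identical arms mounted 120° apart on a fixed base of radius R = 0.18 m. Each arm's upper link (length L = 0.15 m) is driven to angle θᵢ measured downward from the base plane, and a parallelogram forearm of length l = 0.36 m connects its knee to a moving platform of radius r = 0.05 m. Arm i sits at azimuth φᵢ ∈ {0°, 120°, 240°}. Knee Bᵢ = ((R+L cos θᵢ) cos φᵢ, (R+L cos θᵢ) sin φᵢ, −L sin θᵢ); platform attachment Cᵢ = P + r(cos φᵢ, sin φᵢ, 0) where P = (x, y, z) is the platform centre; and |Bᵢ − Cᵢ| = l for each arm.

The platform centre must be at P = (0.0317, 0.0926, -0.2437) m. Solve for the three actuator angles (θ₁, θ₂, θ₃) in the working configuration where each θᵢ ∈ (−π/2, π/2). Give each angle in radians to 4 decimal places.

θ₁ = 0.0002, θ₂ = -0.2620, θ₃ = 0.7854

rotate P by −φ1: (0.0317, 0.0926, -0.2437)
  A=0.0983, B=-0.2437, C=(l²−L²−A²−y'²−z²)/(2L)=0.0982
  γ=atan2(-0.2437,0.0983)=-1.1874;  ψ=arccos(0.3739)=1.1876;  θ1=γ+ψ≈0.0002
arm 2 (φ=120.0°): x'=0.0643, y'=-0.0738
  A cos θ + B sin θ = C:  0.0657·cos θ + -0.2437·sin θ = 0.1265
  γ=atan2(-0.2437,0.0657)=-1.3076;  ψ=arccos(0.5013)=1.0456;  θ2=γ+ψ≈-0.2620
φ3=240.0° → target in arm frame (-0.0960, -0.0188)
  e−x'=0.2260;  (l²−L²−(e−x')²−y'²−z²)/2L = -0.0125
  √(A²+B²)=0.3324;  θ3 = -0.8230+1.6083 ≈ 0.7854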